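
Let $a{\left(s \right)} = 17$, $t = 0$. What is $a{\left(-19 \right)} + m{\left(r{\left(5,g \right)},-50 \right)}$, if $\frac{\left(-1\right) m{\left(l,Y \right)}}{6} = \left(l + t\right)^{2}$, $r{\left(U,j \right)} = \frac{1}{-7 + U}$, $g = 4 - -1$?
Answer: $\frac{31}{2} \approx 15.5$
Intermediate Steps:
$g = 5$ ($g = 4 + 1 = 5$)
$m{\left(l,Y \right)} = - 6 l^{2}$ ($m{\left(l,Y \right)} = - 6 \left(l + 0\right)^{2} = - 6 l^{2}$)
$a{\left(-19 \right)} + m{\left(r{\left(5,g \right)},-50 \right)} = 17 - 6 \left(\frac{1}{-7 + 5}\right)^{2} = 17 - 6 \left(\frac{1}{-2}\right)^{2} = 17 - 6 \left(- \frac{1}{2}\right)^{2} = 17 - \frac{3}{2} = \frac{31}{2}$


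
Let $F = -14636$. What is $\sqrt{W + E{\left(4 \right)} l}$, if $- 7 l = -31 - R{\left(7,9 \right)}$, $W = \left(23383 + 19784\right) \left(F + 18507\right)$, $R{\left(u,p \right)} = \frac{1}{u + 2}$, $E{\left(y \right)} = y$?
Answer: $\frac{\sqrt{1503895273}}{3} \approx 12927.0$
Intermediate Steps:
$R{\left(u,p \right)} = \frac{1}{2 + u}$
$W = 167099457$ ($W = \left(23383 + 19784\right) \left(-14636 + 18507\right) = 43167 \cdot 3871 = 167099457$)
$l = \frac{40}{9}$ ($l = - \frac{-31 - \frac{1}{2 + 7}}{7} = - \frac{-31 - \frac{1}{9}}{7} = \left(- \frac{1}{7}\right) \left(- \frac{280}{9}\right) = \frac{40}{9} \approx 4.4444$)
$\sqrt{W + E{\left(4 \right)} l} = \sqrt{167099457 + 4 \cdot \frac{40}{9}} = \sqrt{167099457 + \frac{160}{9}} = \sqrt{\frac{1503895273}{9}} = \frac{\sqrt{1503895273}}{3}$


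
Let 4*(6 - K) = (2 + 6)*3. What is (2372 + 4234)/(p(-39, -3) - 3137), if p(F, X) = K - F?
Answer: -3303/1549 ≈ -2.1323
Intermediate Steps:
K = 0 (K = 6 - (2 + 6)*3/4 = 6 - 2*3 = 6 - ¼*24 = 6 - 6 = 0)
p(F, X) = -F (p(F, X) = 0 - F = -F)
(2372 + 4234)/(p(-39, -3) - 3137) = (2372 + 4234)/(-1*(-39) - 3137) = 6606/(39 - 3137) = 6606/(-3098) = 6606*(-1/3098) = -3303/1549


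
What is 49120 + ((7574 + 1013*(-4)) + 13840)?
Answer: 66482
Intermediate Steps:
49120 + ((7574 + 1013*(-4)) + 13840) = 49120 + ((7574 - 4052) + 13840) = 49120 + (3522 + 13840) = 49120 + 17362 = 66482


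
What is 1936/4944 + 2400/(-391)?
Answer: -694289/120819 ≈ -5.7465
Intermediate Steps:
1936/4944 + 2400/(-391) = 1936*(1/4944) + 2400*(-1/391) = 121/309 - 2400/391 = -694289/120819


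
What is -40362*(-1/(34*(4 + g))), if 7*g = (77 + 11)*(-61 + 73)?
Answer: 141267/18428 ≈ 7.6659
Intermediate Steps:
g = 1056/7 (g = ((77 + 11)*(-61 + 73))/7 = (88*12)/7 = (⅐)*1056 = 1056/7 ≈ 150.86)
-40362*(-1/(34*(4 + g))) = -40362*(-1/(34*(4 + 1056/7))) = -40362/((-34*1084/7)) = -40362/(-36856/7) = -40362*(-7/36856) = 141267/18428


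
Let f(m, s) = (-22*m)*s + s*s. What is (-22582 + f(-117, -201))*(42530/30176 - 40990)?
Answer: 308942723544525/15088 ≈ 2.0476e+10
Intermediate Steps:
f(m, s) = s² - 22*m*s (f(m, s) = -22*m*s + s² = s² - 22*m*s)
(-22582 + f(-117, -201))*(42530/30176 - 40990) = (-22582 - 201*(-201 - 22*(-117)))*(42530/30176 - 40990) = (-22582 - 201*(-201 + 2574))*(42530*(1/30176) - 40990) = (-22582 - 201*2373)*(21265/15088 - 40990) = (-22582 - 476973)*(-618435855/15088) = -499555*(-618435855/15088) = 308942723544525/15088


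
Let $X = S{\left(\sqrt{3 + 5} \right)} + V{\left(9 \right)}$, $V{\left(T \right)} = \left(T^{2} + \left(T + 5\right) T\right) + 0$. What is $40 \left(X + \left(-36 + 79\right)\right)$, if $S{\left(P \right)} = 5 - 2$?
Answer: $10120$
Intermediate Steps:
$S{\left(P \right)} = 3$
$V{\left(T \right)} = T^{2} + T \left(5 + T\right)$ ($V{\left(T \right)} = \left(T^{2} + \left(5 + T\right) T\right) + 0 = \left(T^{2} + T \left(5 + T\right)\right) + 0 = T^{2} + T \left(5 + T\right)$)
$X = 210$ ($X = 3 + 9 \left(5 + 2 \cdot 9\right) = 3 + 9 \left(5 + 18\right) = 3 + 9 \cdot 23 = 3 + 207 = 210$)
$40 \left(X + \left(-36 + 79\right)\right) = 40 \left(210 + \left(-36 + 79\right)\right) = 40 \left(210 + 43\right) = 40 \cdot 253 = 10120$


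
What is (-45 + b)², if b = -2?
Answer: 2209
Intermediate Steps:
(-45 + b)² = (-45 - 2)² = (-47)² = 2209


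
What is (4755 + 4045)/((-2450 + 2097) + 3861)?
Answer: 2200/877 ≈ 2.5086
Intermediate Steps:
(4755 + 4045)/((-2450 + 2097) + 3861) = 8800/(-353 + 3861) = 8800/3508 = 8800*(1/3508) = 2200/877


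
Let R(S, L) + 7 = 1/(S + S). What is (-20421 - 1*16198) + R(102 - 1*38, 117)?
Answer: -4688127/128 ≈ -36626.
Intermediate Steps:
R(S, L) = -7 + 1/(2*S) (R(S, L) = -7 + 1/(S + S) = -7 + 1/(2*S))
(-20421 - 1*16198) + R(102 - 1*38, 117) = (-20421 - 1*16198) + (-7 + 1/(2*(102 - 1*38))) = (-20421 - 16198) + (-7 + 1/(2*(102 - 38))) = -36619 + (-7 + (½)/64) = -36619 + (-7 + (½)*(1/64)) = -36619 + (-7 + 1/128) = -36619 - 895/128 = -4688127/128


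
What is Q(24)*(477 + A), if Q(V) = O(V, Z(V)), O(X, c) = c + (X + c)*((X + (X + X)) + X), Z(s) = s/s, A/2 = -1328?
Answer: -5231779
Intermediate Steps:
A = -2656 (A = 2*(-1328) = -2656)
Z(s) = 1
O(X, c) = c + 4*X*(X + c) (O(X, c) = c + (X + c)*((X + 2*X) + X) = c + (X + c)*(3*X + X) = c + (X + c)*(4*X) = c + 4*X*(X + c))
Q(V) = 1 + 4*V + 4*V**2 (Q(V) = 1 + 4*V**2 + 4*V*1 = 1 + 4*V**2 + 4*V = 1 + 4*V + 4*V**2)
Q(24)*(477 + A) = (1 + 4*24 + 4*24**2)*(477 - 2656) = (1 + 96 + 4*576)*(-2179) = (1 + 96 + 2304)*(-2179) = 2401*(-2179) = -5231779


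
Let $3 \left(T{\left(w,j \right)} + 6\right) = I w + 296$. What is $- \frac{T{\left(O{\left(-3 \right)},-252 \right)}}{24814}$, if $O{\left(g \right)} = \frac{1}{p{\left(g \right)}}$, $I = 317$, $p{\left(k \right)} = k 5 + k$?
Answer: $- \frac{4687}{1339956} \approx -0.0034979$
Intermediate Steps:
$p{\left(k \right)} = 6 k$ ($p{\left(k \right)} = 5 k + k = 6 k$)
$O{\left(g \right)} = \frac{1}{6 g}$
$T{\left(w,j \right)} = \frac{278}{3} + \frac{317 w}{3}$ ($T{\left(w,j \right)} = -6 + \frac{317 w + 296}{3} = -6 + \frac{296 + 317 w}{3} = -6 + \left(\frac{296}{3} + \frac{317 w}{3}\right) = \frac{278}{3} + \frac{317 w}{3}$)
$- \frac{T{\left(O{\left(-3 \right)},-252 \right)}}{24814} = - \frac{\frac{278}{3} + \frac{317 \frac{1}{6 \left(-3\right)}}{3}}{24814} = - \frac{\frac{278}{3} + \frac{317 \cdot \frac{1}{6} \left(- \frac{1}{3}\right)}{3}}{24814} = - \frac{\frac{278}{3} + \frac{317}{3} \left(- \frac{1}{18}\right)}{24814} = - \frac{\frac{278}{3} - \frac{317}{54}}{24814} = - \frac{4687}{54 \cdot 24814} = \left(-1\right) \frac{4687}{1339956} = - \frac{4687}{1339956}$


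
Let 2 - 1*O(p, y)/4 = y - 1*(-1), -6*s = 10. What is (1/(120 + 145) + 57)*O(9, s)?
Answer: 483392/795 ≈ 608.04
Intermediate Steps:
s = -5/3 (s = -⅙*10 = -5/3 ≈ -1.6667)
O(p, y) = 4 - 4*y (O(p, y) = 8 - 4*(y - 1*(-1)) = 8 - 4*(y + 1) = 8 - 4*(1 + y) = 8 + (-4 - 4*y) = 4 - 4*y)
(1/(120 + 145) + 57)*O(9, s) = (1/(120 + 145) + 57)*(4 - 4*(-5/3)) = (1/265 + 57)*(4 + 20/3) = (1/265 + 57)*(32/3) = (15106/265)*(32/3) = 483392/795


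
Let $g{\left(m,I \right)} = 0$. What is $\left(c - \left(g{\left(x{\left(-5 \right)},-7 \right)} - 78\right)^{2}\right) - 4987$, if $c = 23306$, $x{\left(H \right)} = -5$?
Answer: $12235$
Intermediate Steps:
$\left(c - \left(g{\left(x{\left(-5 \right)},-7 \right)} - 78\right)^{2}\right) - 4987 = \left(23306 - \left(0 - 78\right)^{2}\right) - 4987 = \left(23306 - \left(-78\right)^{2}\right) - 4987 = \left(23306 - 6084\right) - 4987 = 17222 - 4987 = 12235$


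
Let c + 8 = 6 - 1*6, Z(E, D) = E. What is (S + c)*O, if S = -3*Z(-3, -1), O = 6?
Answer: 6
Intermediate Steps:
S = 9 (S = -3*(-3) = 9)
c = -8 (c = -8 + (6 - 1*6) = -8 + (6 - 6) = -8 + 0 = -8)
(S + c)*O = (9 - 8)*6 = 1*6 = 6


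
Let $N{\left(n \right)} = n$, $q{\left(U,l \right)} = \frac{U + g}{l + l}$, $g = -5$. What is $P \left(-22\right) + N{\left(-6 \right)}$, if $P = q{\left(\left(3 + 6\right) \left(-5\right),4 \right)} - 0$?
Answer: $\frac{263}{2} \approx 131.5$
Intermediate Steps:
$q{\left(U,l \right)} = \frac{-5 + U}{2 l}$ ($q{\left(U,l \right)} = \frac{U - 5}{l + l} = \frac{-5 + U}{2 l}$)
$P = - \frac{25}{4}$ ($P = \frac{-5 + \left(3 + 6\right) \left(-5\right)}{2 \cdot 4} - 0 = \frac{1}{2} \cdot \frac{1}{4} \left(-5 + 9 \left(-5\right)\right) + 0 = \frac{1}{2} \cdot \frac{1}{4} \left(-5 - 45\right) + 0 = \frac{1}{2} \cdot \frac{1}{4} \left(-50\right) + 0 = - \frac{25}{4} + 0 = - \frac{25}{4} \approx -6.25$)
$P \left(-22\right) + N{\left(-6 \right)} = \left(- \frac{25}{4}\right) \left(-22\right) - 6 = \frac{275}{2} - 6 = \frac{263}{2}$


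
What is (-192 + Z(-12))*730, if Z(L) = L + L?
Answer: -157680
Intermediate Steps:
Z(L) = 2*L
(-192 + Z(-12))*730 = (-192 + 2*(-12))*730 = (-192 - 24)*730 = -216*730 = -157680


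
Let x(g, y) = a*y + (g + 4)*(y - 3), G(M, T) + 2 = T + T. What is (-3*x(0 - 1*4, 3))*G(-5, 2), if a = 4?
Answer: -72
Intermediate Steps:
G(M, T) = -2 + 2*T (G(M, T) = -2 + (T + T) = -2 + 2*T)
x(g, y) = 4*y + (-3 + y)*(4 + g) (x(g, y) = 4*y + (g + 4)*(y - 3) = 4*y + (4 + g)*(-3 + y) = 4*y + (-3 + y)*(4 + g))
(-3*x(0 - 1*4, 3))*G(-5, 2) = (-3*(-12 - 3*(0 - 1*4) + 8*3 + (0 - 1*4)*3))*(-2 + 2*2) = (-3*(-12 - 3*(0 - 4) + 24 + (0 - 4)*3))*(-2 + 4) = -3*(-12 - 3*(-4) + 24 - 4*3)*2 = -3*(-12 + 12 + 24 - 12)*2 = -3*12*2 = -36*2 = -72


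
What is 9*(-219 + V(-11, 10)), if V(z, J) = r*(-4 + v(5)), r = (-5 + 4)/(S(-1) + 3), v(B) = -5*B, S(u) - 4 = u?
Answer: -3855/2 ≈ -1927.5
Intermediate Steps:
S(u) = 4 + u
r = -⅙ (r = (-5 + 4)/((4 - 1) + 3) = -1/(3 + 3) = -1/6 = -1*⅙ = -⅙ ≈ -0.16667)
V(z, J) = 29/6 (V(z, J) = -(-4 - 5*5)/6 = -(-4 - 25)/6 = -⅙*(-29) = 29/6)
9*(-219 + V(-11, 10)) = 9*(-219 + 29/6) = 9*(-1285/6) = -3855/2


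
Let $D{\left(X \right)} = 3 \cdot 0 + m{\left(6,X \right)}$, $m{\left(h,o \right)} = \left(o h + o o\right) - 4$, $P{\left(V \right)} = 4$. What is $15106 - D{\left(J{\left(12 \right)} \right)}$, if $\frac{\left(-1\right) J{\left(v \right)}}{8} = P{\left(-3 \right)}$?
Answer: $14278$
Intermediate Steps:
$m{\left(h,o \right)} = -4 + o^{2} + h o$ ($m{\left(h,o \right)} = \left(h o + o^{2}\right) - 4 = \left(o^{2} + h o\right) - 4 = -4 + o^{2} + h o$)
$J{\left(v \right)} = -32$ ($J{\left(v \right)} = \left(-8\right) 4 = -32$)
$D{\left(X \right)} = -4 + X^{2} + 6 X$ ($D{\left(X \right)} = 3 \cdot 0 + \left(-4 + X^{2} + 6 X\right) = 0 + \left(-4 + X^{2} + 6 X\right) = -4 + X^{2} + 6 X$)
$15106 - D{\left(J{\left(12 \right)} \right)} = 15106 - \left(-4 + \left(-32\right)^{2} + 6 \left(-32\right)\right) = 15106 - \left(-4 + 1024 - 192\right) = 15106 - 828 = 14278$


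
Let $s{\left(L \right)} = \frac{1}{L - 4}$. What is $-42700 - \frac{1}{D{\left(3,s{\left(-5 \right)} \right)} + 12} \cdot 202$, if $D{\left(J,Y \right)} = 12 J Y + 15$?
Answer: $- \frac{982302}{23} \approx -42709.0$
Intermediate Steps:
$s{\left(L \right)} = \frac{1}{-4 + L}$
$D{\left(J,Y \right)} = 15 + 12 J Y$ ($D{\left(J,Y \right)} = 12 J Y + 15 = 15 + 12 J Y$)
$-42700 - \frac{1}{D{\left(3,s{\left(-5 \right)} \right)} + 12} \cdot 202 = -42700 - \frac{1}{\left(15 + 12 \cdot 3 \frac{1}{-4 - 5}\right) + 12} \cdot 202 = -42700 - \frac{1}{\left(15 + 12 \cdot 3 \frac{1}{-9}\right) + 12} \cdot 202 = -42700 - \frac{1}{\left(15 + 12 \cdot 3 \left(- \frac{1}{9}\right)\right) + 12} \cdot 202 = -42700 - \frac{1}{\left(15 - 4\right) + 12} \cdot 202 = -42700 - \frac{1}{11 + 12} \cdot 202 = -42700 - \frac{1}{23} \cdot 202 = -42700 - \frac{202}{23} = - \frac{982302}{23}$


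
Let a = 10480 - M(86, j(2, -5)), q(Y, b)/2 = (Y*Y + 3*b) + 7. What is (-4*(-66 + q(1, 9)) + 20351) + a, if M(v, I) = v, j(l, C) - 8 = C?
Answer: 30729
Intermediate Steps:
q(Y, b) = 14 + 2*Y² + 6*b (q(Y, b) = 2*((Y*Y + 3*b) + 7) = 2*((Y² + 3*b) + 7) = 2*(7 + Y² + 3*b) = 14 + 2*Y² + 6*b)
j(l, C) = 8 + C
a = 10394 (a = 10480 - 1*86 = 10480 - 86 = 10394)
(-4*(-66 + q(1, 9)) + 20351) + a = (-4*(-66 + (14 + 2*1² + 6*9)) + 20351) + 10394 = (-4*(-66 + (14 + 2*1 + 54)) + 20351) + 10394 = (-4*(-66 + (14 + 2 + 54)) + 20351) + 10394 = (-4*(-66 + 70) + 20351) + 10394 = (-4*4 + 20351) + 10394 = (-16 + 20351) + 10394 = 20335 + 10394 = 30729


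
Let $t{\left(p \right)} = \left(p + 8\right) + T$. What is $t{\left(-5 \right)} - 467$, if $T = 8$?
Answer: $-456$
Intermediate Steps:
$t{\left(p \right)} = 16 + p$ ($t{\left(p \right)} = \left(p + 8\right) + 8 = \left(8 + p\right) + 8 = 16 + p$)
$t{\left(-5 \right)} - 467 = \left(16 - 5\right) - 467 = 11 - 467 = -456$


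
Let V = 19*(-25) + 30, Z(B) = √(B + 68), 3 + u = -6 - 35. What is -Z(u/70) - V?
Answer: 445 - 3*√9170/35 ≈ 436.79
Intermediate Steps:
u = -44 (u = -3 + (-6 - 35) = -3 - 41 = -44)
Z(B) = √(68 + B)
V = -445 (V = -475 + 30 = -445)
-Z(u/70) - V = -√(68 - 44/70) - 1*(-445) = -√(68 - 44*1/70) + 445 = -√(68 - 22/35) + 445 = -√(2358/35) + 445 = -3*√9170/35 + 445 = 445 - 3*√9170/35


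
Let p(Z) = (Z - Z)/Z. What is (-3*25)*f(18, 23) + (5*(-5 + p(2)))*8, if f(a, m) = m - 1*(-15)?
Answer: -3050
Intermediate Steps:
p(Z) = 0 (p(Z) = 0/Z = 0)
f(a, m) = 15 + m (f(a, m) = m + 15 = 15 + m)
(-3*25)*f(18, 23) + (5*(-5 + p(2)))*8 = (-3*25)*(15 + 23) + (5*(-5 + 0))*8 = -75*38 + (5*(-5))*8 = -2850 - 25*8 = -2850 - 200 = -3050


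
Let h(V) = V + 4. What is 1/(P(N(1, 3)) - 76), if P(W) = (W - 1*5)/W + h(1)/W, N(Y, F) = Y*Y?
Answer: -1/75 ≈ -0.013333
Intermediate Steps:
h(V) = 4 + V
N(Y, F) = Y²
P(W) = 5/W + (-5 + W)/W (P(W) = (W - 1*5)/W + (4 + 1)/W = (W - 5)/W + 5/W = (-5 + W)/W + 5/W = 5/W + (-5 + W)/W)
1/(P(N(1, 3)) - 76) = 1/(1 - 76) = 1/(-75) = -1/75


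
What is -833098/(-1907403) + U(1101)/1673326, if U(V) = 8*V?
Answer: 705422474786/1595853516189 ≈ 0.44203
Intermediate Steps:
-833098/(-1907403) + U(1101)/1673326 = -833098/(-1907403) + (8*1101)/1673326 = -833098*(-1/1907403) + 8808*(1/1673326) = 833098/1907403 + 4404/836663 = 705422474786/1595853516189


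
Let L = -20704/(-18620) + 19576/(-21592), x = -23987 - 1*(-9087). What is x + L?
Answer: -187198711261/12563845 ≈ -14900.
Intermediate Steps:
x = -14900 (x = -23987 + 9087 = -14900)
L = 2579239/12563845 (L = -20704*(-1/18620) + 19576*(-1/21592) = 5176/4655 - 2447/2699 = 2579239/12563845 ≈ 0.20529)
x + L = -14900 + 2579239/12563845 = -187198711261/12563845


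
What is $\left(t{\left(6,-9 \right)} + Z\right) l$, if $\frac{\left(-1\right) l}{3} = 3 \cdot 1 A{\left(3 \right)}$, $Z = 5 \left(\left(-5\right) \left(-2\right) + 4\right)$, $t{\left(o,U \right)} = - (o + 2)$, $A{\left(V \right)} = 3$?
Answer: $-1674$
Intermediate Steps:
$t{\left(o,U \right)} = -2 - o$ ($t{\left(o,U \right)} = - (2 + o) = -2 - o$)
$Z = 70$ ($Z = 5 \left(10 + 4\right) = 5 \cdot 14 = 70$)
$l = -27$ ($l = - 3 \cdot 3 \cdot 1 \cdot 3 = - 3 \cdot 3 \cdot 3 = \left(-3\right) 9 = -27$)
$\left(t{\left(6,-9 \right)} + Z\right) l = \left(\left(-2 - 6\right) + 70\right) \left(-27\right) = \left(-8 + 70\right) \left(-27\right) = 62 \left(-27\right) = -1674$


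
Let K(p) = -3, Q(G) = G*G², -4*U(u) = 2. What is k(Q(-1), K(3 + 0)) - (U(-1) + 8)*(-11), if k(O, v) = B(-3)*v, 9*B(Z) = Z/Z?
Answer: 493/6 ≈ 82.167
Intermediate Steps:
B(Z) = ⅑ (B(Z) = (Z/Z)/9 = (⅑)*1 = ⅑)
U(u) = -½ (U(u) = -¼*2 = -½)
Q(G) = G³
k(O, v) = v/9
k(Q(-1), K(3 + 0)) - (U(-1) + 8)*(-11) = (⅑)*(-3) - (-½ + 8)*(-11) = -⅓ - 15*(-11)/2 = -⅓ - 1*(-165/2) = -⅓ + 165/2 = 493/6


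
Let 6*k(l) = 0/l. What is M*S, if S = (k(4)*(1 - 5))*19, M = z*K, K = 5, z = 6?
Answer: 0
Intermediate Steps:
k(l) = 0 (k(l) = (0/l)/6 = (⅙)*0 = 0)
M = 30 (M = 6*5 = 30)
S = 0 (S = (0*(1 - 5))*19 = (0*(-4))*19 = 0*19 = 0)
M*S = 30*0 = 0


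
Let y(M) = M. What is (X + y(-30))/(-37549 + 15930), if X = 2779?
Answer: -2749/21619 ≈ -0.12716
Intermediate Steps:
(X + y(-30))/(-37549 + 15930) = (2779 - 30)/(-37549 + 15930) = 2749/(-21619) = 2749*(-1/21619) = -2749/21619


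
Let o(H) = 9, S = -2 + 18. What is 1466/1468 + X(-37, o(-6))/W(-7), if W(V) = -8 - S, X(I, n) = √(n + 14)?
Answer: 733/734 - √23/24 ≈ 0.79881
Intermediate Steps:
S = 16
X(I, n) = √(14 + n)
W(V) = -24 (W(V) = -8 - 1*16 = -8 - 16 = -24)
1466/1468 + X(-37, o(-6))/W(-7) = 1466/1468 + √(14 + 9)/(-24) = 1466*(1/1468) + √23*(-1/24) = 733/734 - √23/24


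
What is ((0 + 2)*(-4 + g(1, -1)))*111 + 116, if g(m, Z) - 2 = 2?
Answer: 116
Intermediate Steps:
g(m, Z) = 4 (g(m, Z) = 2 + 2 = 4)
((0 + 2)*(-4 + g(1, -1)))*111 + 116 = ((0 + 2)*(-4 + 4))*111 + 116 = (2*0)*111 + 116 = 0*111 + 116 = 0 + 116 = 116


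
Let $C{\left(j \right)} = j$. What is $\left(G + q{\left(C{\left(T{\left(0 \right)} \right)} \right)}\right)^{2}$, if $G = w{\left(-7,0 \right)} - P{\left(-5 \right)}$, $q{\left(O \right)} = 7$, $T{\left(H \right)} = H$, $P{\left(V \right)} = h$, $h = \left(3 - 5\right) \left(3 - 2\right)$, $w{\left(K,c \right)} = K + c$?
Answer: $4$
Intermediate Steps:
$h = -2$ ($h = \left(-2\right) 1 = -2$)
$P{\left(V \right)} = -2$
$G = -5$ ($G = \left(-7 + 0\right) - -2 = -7 + 2 = -5$)
$\left(G + q{\left(C{\left(T{\left(0 \right)} \right)} \right)}\right)^{2} = \left(-5 + 7\right)^{2} = 2^{2} = 4$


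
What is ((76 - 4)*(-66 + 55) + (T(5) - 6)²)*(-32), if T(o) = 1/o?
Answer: 606688/25 ≈ 24268.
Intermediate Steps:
((76 - 4)*(-66 + 55) + (T(5) - 6)²)*(-32) = ((76 - 4)*(-66 + 55) + (1/5 - 6)²)*(-32) = (72*(-11) + (⅕ - 6)²)*(-32) = (-792 + (-29/5)²)*(-32) = (-792 + 841/25)*(-32) = -18959/25*(-32) = 606688/25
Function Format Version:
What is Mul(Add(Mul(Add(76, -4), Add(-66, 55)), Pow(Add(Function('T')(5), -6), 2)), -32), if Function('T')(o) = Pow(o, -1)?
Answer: Rational(606688, 25) ≈ 24268.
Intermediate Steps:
Mul(Add(Mul(Add(76, -4), Add(-66, 55)), Pow(Add(Function('T')(5), -6), 2)), -32) = Mul(Add(Mul(Add(76, -4), Add(-66, 55)), Pow(Add(Pow(5, -1), -6), 2)), -32) = Mul(Add(Mul(72, -11), Pow(Add(Rational(1, 5), -6), 2)), -32) = Mul(Add(-792, Pow(Rational(-29, 5), 2)), -32) = Mul(Add(-792, Rational(841, 25)), -32) = Mul(Rational(-18959, 25), -32) = Rational(606688, 25)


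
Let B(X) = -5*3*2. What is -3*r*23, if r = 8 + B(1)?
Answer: 1518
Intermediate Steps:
B(X) = -30 (B(X) = -15*2 = -30)
r = -22 (r = 8 - 30 = -22)
-3*r*23 = -3*(-22)*23 = 66*23 = 1518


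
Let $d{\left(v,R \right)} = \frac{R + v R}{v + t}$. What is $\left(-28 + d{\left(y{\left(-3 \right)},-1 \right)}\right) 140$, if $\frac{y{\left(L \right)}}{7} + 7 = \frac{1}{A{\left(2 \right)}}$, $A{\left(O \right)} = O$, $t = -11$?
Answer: $- \frac{455420}{113} \approx -4030.3$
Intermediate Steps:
$y{\left(L \right)} = - \frac{91}{2}$ ($y{\left(L \right)} = -49 + \frac{7}{2} = - \frac{91}{2}$)
$d{\left(v,R \right)} = \frac{R + R v}{-11 + v}$ ($d{\left(v,R \right)} = \frac{R + v R}{v - 11} = \frac{R + R v}{-11 + v}$)
$\left(-28 + d{\left(y{\left(-3 \right)},-1 \right)}\right) 140 = \left(-28 - \frac{1 - \frac{91}{2}}{-11 - \frac{91}{2}}\right) 140 = \left(-28 - \frac{1}{- \frac{113}{2}} \left(- \frac{89}{2}\right)\right) 140 = \left(-28 - \left(- \frac{2}{113}\right) \left(- \frac{89}{2}\right)\right) 140 = \left(-28 - \frac{89}{113}\right) 140 = \left(- \frac{3253}{113}\right) 140 = - \frac{455420}{113}$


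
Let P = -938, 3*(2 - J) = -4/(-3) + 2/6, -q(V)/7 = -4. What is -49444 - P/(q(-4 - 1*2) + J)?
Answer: -13094218/265 ≈ -49412.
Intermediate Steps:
q(V) = 28 (q(V) = -7*(-4) = 28)
J = 13/9 (J = 2 - (-4/(-3) + 2/6)/3 = 2 - (-4*(-⅓) + 2*(⅙))/3 = 2 - (4/3 + ⅓)/3 = 2 - ⅓*5/3 = 2 - 5/9 = 13/9 ≈ 1.4444)
-49444 - P/(q(-4 - 1*2) + J) = -49444 - (-938)/(28 + 13/9) = -49444 - (-938)/265/9 = -49444 - 9*(-938)/265 = -49444 - 1*(-8442/265) = -49444 + 8442/265 = -13094218/265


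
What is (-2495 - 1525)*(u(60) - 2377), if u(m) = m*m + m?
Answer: -5157660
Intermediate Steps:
u(m) = m + m**2 (u(m) = m**2 + m = m + m**2)
(-2495 - 1525)*(u(60) - 2377) = (-2495 - 1525)*(60*(1 + 60) - 2377) = -4020*(60*61 - 2377) = -4020*(3660 - 2377) = -4020*1283 = -5157660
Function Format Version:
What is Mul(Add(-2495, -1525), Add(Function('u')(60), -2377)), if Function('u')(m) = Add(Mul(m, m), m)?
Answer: -5157660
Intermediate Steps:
Function('u')(m) = Add(m, Pow(m, 2)) (Function('u')(m) = Add(Pow(m, 2), m) = Add(m, Pow(m, 2)))
Mul(Add(-2495, -1525), Add(Function('u')(60), -2377)) = Mul(Add(-2495, -1525), Add(Mul(60, Add(1, 60)), -2377)) = Mul(-4020, Add(Mul(60, 61), -2377)) = Mul(-4020, Add(3660, -2377)) = Mul(-4020, 1283) = -5157660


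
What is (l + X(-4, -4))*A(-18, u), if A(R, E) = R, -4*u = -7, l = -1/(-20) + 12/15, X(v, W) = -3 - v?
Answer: -333/10 ≈ -33.300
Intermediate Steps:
l = 17/20 (l = -1*(-1/20) + 12*(1/15) = 1/20 + ⅘ = 17/20 ≈ 0.85000)
u = 7/4 (u = -¼*(-7) = 7/4 ≈ 1.7500)
(l + X(-4, -4))*A(-18, u) = (17/20 + (-3 - 1*(-4)))*(-18) = (17/20 + (-3 + 4))*(-18) = (17/20 + 1)*(-18) = (37/20)*(-18) = -333/10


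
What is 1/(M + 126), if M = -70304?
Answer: -1/70178 ≈ -1.4249e-5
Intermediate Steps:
1/(M + 126) = 1/(-70304 + 126) = 1/(-70178) = -1/70178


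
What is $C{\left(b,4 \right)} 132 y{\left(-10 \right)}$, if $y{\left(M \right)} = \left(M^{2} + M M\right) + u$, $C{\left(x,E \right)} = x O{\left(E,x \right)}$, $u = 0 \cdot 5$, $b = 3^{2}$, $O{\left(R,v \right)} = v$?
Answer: $2138400$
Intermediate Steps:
$b = 9$
$u = 0$
$C{\left(x,E \right)} = x^{2}$ ($C{\left(x,E \right)} = x x = x^{2}$)
$y{\left(M \right)} = 2 M^{2}$ ($y{\left(M \right)} = \left(M^{2} + M M\right) + 0 = \left(M^{2} + M^{2}\right) + 0 = 2 M^{2} + 0 = 2 M^{2}$)
$C{\left(b,4 \right)} 132 y{\left(-10 \right)} = 9^{2} \cdot 132 \cdot 2 \left(-10\right)^{2} = 81 \cdot 132 \cdot 2 \cdot 100 = 10692 \cdot 200 = 2138400$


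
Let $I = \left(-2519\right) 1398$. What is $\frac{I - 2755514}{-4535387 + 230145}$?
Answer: $\frac{3138538}{2152621} \approx 1.458$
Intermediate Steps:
$I = -3521562$
$\frac{I - 2755514}{-4535387 + 230145} = \frac{-3521562 - 2755514}{-4535387 + 230145} = \frac{-3521562 - 2755514}{-4305242} = \left(-6277076\right) \left(- \frac{1}{4305242}\right) = \frac{3138538}{2152621}$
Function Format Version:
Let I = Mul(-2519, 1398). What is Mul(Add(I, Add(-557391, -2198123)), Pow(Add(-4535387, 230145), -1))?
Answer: Rational(3138538, 2152621) ≈ 1.4580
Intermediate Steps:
I = -3521562
Mul(Add(I, Add(-557391, -2198123)), Pow(Add(-4535387, 230145), -1)) = Mul(Add(-3521562, Add(-557391, -2198123)), Pow(Add(-4535387, 230145), -1)) = Mul(Add(-3521562, -2755514), Pow(-4305242, -1)) = Mul(-6277076, Rational(-1, 4305242)) = Rational(3138538, 2152621)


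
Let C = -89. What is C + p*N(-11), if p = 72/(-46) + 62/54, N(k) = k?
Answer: -52420/621 ≈ -84.412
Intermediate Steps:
p = -259/621 (p = 72*(-1/46) + 62*(1/54) = -36/23 + 31/27 = -259/621 ≈ -0.41707)
C + p*N(-11) = -89 - 259/621*(-11) = -89 + 2849/621 = -52420/621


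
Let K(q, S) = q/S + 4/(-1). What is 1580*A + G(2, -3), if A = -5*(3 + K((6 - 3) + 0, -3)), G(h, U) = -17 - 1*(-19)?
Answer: 15802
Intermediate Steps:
K(q, S) = -4 + q/S (K(q, S) = q/S + 4*(-1) = q/S - 4 = -4 + q/S)
G(h, U) = 2 (G(h, U) = -17 + 19 = 2)
A = 10 (A = -5*(3 + (-4 + ((6 - 3) + 0)/(-3))) = -5*(3 + (-4 + (3 + 0)*(-1/3))) = -5*(3 + (-4 + 3*(-1/3))) = -5*(3 + (-4 - 1)) = -5*(3 - 5) = -5*(-2) = 10)
1580*A + G(2, -3) = 1580*10 + 2 = 15800 + 2 = 15802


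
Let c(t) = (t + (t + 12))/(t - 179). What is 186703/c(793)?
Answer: 57317821/799 ≈ 71737.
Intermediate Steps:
c(t) = (12 + 2*t)/(-179 + t) (c(t) = (t + (12 + t))/(-179 + t) = (12 + 2*t)/(-179 + t))
186703/c(793) = 186703/((2*(6 + 793)/(-179 + 793))) = 186703/((2*799/614)) = 186703/((2*(1/614)*799)) = 186703/(799/307) = 186703*(307/799) = 57317821/799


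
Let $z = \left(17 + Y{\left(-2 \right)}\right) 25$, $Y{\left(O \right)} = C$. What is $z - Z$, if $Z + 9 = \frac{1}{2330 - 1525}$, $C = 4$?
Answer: $\frac{429869}{805} \approx 534.0$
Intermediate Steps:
$Y{\left(O \right)} = 4$
$Z = - \frac{7244}{805}$ ($Z = -9 + \frac{1}{2330 - 1525} = -9 + \frac{1}{805} = - \frac{7244}{805} \approx -8.9988$)
$z = 525$ ($z = \left(17 + 4\right) 25 = 21 \cdot 25 = 525$)
$z - Z = 525 - - \frac{7244}{805} = 525 + \frac{7244}{805} = \frac{429869}{805}$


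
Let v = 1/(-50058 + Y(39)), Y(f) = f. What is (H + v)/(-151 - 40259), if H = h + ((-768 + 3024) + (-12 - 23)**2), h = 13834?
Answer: -433039492/1010633895 ≈ -0.42848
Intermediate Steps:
H = 17315 (H = 13834 + ((-768 + 3024) + (-12 - 23)**2) = 13834 + (2256 + (-35)**2) = 13834 + (2256 + 1225) = 13834 + 3481 = 17315)
v = -1/50019 (v = 1/(-50058 + 39) = 1/(-50019) = -1/50019 ≈ -1.9992e-5)
(H + v)/(-151 - 40259) = (17315 - 1/50019)/(-151 - 40259) = (866078984/50019)/(-40410) = (866078984/50019)*(-1/40410) = -433039492/1010633895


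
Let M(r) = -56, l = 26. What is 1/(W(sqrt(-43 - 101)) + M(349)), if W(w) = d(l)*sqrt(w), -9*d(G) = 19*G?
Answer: -9/(504 + 988*(-1)**(1/4)*sqrt(3)) ≈ -0.0035043 + 0.0024739*I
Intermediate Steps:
d(G) = -19*G/9
W(w) = -494*sqrt(w)/9 (W(w) = (-19/9*26)*sqrt(w) = -494*sqrt(w)/9)
1/(W(sqrt(-43 - 101)) + M(349)) = 1/(-494*(-43 - 101)**(1/4)/9 - 56) = 1/(-494*2*(-1)**(1/4)*sqrt(3)/9 - 56) = 1/(-494*2*sqrt(3)*sqrt(I)/9 - 56) = 1/(-988*sqrt(3)*sqrt(I)/9 - 56) = 1/(-56 - 988*sqrt(3)*sqrt(I)/9)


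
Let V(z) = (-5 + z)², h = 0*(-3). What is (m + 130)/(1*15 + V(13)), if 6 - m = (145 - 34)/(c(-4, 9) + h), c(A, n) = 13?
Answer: 1657/1027 ≈ 1.6134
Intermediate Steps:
h = 0
m = -33/13 (m = 6 - (145 - 34)/(13 + 0) = 6 - 111/13 = -33/13 ≈ -2.5385)
(m + 130)/(1*15 + V(13)) = (-33/13 + 130)/(1*15 + (-5 + 13)²) = 1657/(13*(15 + 8²)) = 1657/(13*(15 + 64)) = (1657/13)/79 = (1657/13)*(1/79) = 1657/1027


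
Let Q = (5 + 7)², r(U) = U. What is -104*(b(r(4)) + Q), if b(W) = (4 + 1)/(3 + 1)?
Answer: -15106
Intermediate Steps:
Q = 144 (Q = 12² = 144)
b(W) = 5/4
-104*(b(r(4)) + Q) = -104*(5/4 + 144) = -104*581/4 = -15106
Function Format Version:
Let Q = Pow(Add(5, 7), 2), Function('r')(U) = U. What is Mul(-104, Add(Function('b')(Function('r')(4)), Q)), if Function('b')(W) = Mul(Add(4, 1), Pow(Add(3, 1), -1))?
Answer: -15106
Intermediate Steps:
Q = 144 (Q = Pow(12, 2) = 144)
Function('b')(W) = Rational(5, 4) (Function('b')(W) = Mul(5, Pow(4, -1)) = Mul(5, Rational(1, 4)) = Rational(5, 4))
Mul(-104, Add(Function('b')(Function('r')(4)), Q)) = Mul(-104, Add(Rational(5, 4), 144)) = Mul(-104, Rational(581, 4)) = -15106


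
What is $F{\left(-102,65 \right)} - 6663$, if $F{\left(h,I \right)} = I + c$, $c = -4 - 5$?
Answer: $-6607$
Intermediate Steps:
$c = -9$ ($c = -4 - 5 = -9$)
$F{\left(h,I \right)} = -9 + I$ ($F{\left(h,I \right)} = I - 9 = -9 + I$)
$F{\left(-102,65 \right)} - 6663 = \left(-9 + 65\right) - 6663 = 56 - 6663 = -6607$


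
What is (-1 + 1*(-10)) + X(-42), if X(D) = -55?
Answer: -66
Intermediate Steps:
(-1 + 1*(-10)) + X(-42) = (-1 + 1*(-10)) - 55 = (-1 - 10) - 55 = -11 - 55 = -66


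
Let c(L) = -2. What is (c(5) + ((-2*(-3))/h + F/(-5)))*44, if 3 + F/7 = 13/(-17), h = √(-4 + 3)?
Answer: 12232/85 - 264*I ≈ 143.91 - 264.0*I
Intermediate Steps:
h = I (h = √(-1) = I ≈ 1.0*I)
F = -448/17 (F = -21 + 7*(13/(-17)) = -21 + 7*(13*(-1/17)) = -21 + 7*(-13/17) = -21 - 91/17 = -448/17 ≈ -26.353)
(c(5) + ((-2*(-3))/h + F/(-5)))*44 = (-2 + ((-2*(-3))/I - 448/17/(-5)))*44 = (-2 + (6*(-I) - 448/17*(-⅕)))*44 = (-2 + (-6*I + 448/85))*44 = (-2 + (448/85 - 6*I))*44 = (278/85 - 6*I)*44 = 12232/85 - 264*I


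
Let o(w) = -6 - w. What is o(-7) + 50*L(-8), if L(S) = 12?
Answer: 601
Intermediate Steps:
o(-7) + 50*L(-8) = (-6 - 1*(-7)) + 50*12 = (-6 + 7) + 600 = 1 + 600 = 601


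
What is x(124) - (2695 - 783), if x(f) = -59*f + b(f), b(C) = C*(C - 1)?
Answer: 6024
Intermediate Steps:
b(C) = C*(-1 + C)
x(f) = -59*f + f*(-1 + f)
x(124) - (2695 - 783) = 124*(-60 + 124) - (2695 - 783) = 124*64 - 1*1912 = 7936 - 1912 = 6024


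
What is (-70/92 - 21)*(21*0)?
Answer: 0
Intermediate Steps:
(-70/92 - 21)*(21*0) = (-70*1/92 - 21)*0 = (-35/46 - 21)*0 = -1001/46*0 = 0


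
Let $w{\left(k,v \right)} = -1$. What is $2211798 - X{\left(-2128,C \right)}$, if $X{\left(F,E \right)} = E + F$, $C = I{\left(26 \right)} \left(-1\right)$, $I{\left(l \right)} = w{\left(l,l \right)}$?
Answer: $2213925$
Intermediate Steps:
$I{\left(l \right)} = -1$
$C = 1$ ($C = \left(-1\right) \left(-1\right) = 1$)
$2211798 - X{\left(-2128,C \right)} = 2211798 - \left(1 - 2128\right) = 2211798 - -2127 = 2211798 + 2127 = 2213925$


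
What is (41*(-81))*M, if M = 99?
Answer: -328779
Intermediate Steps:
(41*(-81))*M = (41*(-81))*99 = -3321*99 = -328779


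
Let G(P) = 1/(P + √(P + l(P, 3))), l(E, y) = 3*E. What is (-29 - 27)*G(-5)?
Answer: 56/9 + 112*I*√5/45 ≈ 6.2222 + 5.5653*I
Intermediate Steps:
G(P) = 1/(P + 2*√P) (G(P) = 1/(P + √(P + 3*P)) = 1/(P + √(4*P)) = 1/(P + 2*√P))
(-29 - 27)*G(-5) = (-29 - 27)/(-5 + 2*√(-5)) = -56/(-5 + 2*(I*√5)) = -56/(-5 + 2*I*√5)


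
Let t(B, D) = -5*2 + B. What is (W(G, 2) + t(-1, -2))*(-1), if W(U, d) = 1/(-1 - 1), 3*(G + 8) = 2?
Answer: 23/2 ≈ 11.500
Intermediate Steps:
G = -22/3 (G = -8 + (⅓)*2 = -8 + ⅔ = -22/3 ≈ -7.3333)
t(B, D) = -10 + B
W(U, d) = -½ (W(U, d) = 1/(-2) = -½)
(W(G, 2) + t(-1, -2))*(-1) = (-½ + (-10 - 1))*(-1) = (-½ - 11)*(-1) = -23/2*(-1) = 23/2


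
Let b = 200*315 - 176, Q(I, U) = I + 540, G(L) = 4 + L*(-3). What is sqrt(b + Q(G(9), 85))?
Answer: sqrt(63341) ≈ 251.68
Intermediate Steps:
G(L) = 4 - 3*L
Q(I, U) = 540 + I
b = 62824 (b = 63000 - 176 = 62824)
sqrt(b + Q(G(9), 85)) = sqrt(62824 + (540 + (4 - 3*9))) = sqrt(62824 + (540 + (4 - 27))) = sqrt(62824 + (540 - 23)) = sqrt(62824 + 517) = sqrt(63341)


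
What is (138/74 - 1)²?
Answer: 1024/1369 ≈ 0.74799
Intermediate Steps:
(138/74 - 1)² = (138*(1/74) - 1)² = (69/37 - 1)² = (32/37)² = 1024/1369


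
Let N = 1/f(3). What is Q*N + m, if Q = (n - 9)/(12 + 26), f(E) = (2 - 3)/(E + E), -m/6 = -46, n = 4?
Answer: 5259/19 ≈ 276.79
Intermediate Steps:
m = 276 (m = -6*(-46) = 276)
f(E) = -1/(2*E)
Q = -5/38 (Q = (4 - 9)/(12 + 26) = -5/38 ≈ -0.13158)
N = -6 (N = 1/(-½/3) = 1/(-½*⅓) = 1/(-⅙) = -6)
Q*N + m = -5/38*(-6) + 276 = 15/19 + 276 = 5259/19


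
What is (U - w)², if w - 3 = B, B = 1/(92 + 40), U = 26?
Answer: 9211225/17424 ≈ 528.65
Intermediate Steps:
B = 1/132 ≈ 0.0075758
w = 397/132 (w = 3 + 1/132 = 397/132 ≈ 3.0076)
(U - w)² = (26 - 1*397/132)² = (26 - 397/132)² = (3035/132)² = 9211225/17424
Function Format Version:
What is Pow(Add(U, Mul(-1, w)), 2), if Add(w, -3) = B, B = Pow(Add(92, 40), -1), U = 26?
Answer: Rational(9211225, 17424) ≈ 528.65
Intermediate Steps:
B = Rational(1, 132) (B = Pow(132, -1) = Rational(1, 132) ≈ 0.0075758)
w = Rational(397, 132) (w = Add(3, Rational(1, 132)) = Rational(397, 132) ≈ 3.0076)
Pow(Add(U, Mul(-1, w)), 2) = Pow(Add(26, Mul(-1, Rational(397, 132))), 2) = Pow(Add(26, Rational(-397, 132)), 2) = Pow(Rational(3035, 132), 2) = Rational(9211225, 17424)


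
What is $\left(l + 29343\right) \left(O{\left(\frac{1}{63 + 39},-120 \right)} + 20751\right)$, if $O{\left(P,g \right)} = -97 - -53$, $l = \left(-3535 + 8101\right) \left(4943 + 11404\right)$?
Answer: $1546186409715$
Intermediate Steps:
$l = 74640402$ ($l = 4566 \cdot 16347 = 74640402$)
$O{\left(P,g \right)} = -44$ ($O{\left(P,g \right)} = -97 + 53 = -44$)
$\left(l + 29343\right) \left(O{\left(\frac{1}{63 + 39},-120 \right)} + 20751\right) = \left(74640402 + 29343\right) \left(-44 + 20751\right) = 74669745 \cdot 20707 = 1546186409715$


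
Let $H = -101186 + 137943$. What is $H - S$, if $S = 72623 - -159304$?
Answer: $-195170$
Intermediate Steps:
$H = 36757$
$S = 231927$ ($S = 72623 + 159304 = 231927$)
$H - S = 36757 - 231927 = -195170$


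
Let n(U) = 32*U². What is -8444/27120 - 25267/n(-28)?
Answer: -56067757/42524160 ≈ -1.3185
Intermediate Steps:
-8444/27120 - 25267/n(-28) = -8444/27120 - 25267/(32*(-28)²) = -8444*1/27120 - 25267/(32*784) = -2111/6780 - 25267/25088 = -56067757/42524160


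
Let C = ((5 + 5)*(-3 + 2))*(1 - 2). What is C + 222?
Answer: 232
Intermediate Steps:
C = 10 (C = (10*(-1))*(-1) = -10*(-1) = 10)
C + 222 = 10 + 222 = 232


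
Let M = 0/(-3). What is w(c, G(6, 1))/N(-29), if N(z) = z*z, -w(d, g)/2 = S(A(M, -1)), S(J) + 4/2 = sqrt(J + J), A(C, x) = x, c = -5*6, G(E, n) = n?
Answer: 4/841 - 2*I*sqrt(2)/841 ≈ 0.0047562 - 0.0033632*I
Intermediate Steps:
M = 0 (M = 0*(-1/3) = 0)
c = -30
S(J) = -2 + sqrt(2)*sqrt(J) (S(J) = -2 + sqrt(J + J) = -2 + sqrt(2*J) = -2 + sqrt(2)*sqrt(J))
w(d, g) = 4 - 2*I*sqrt(2) (w(d, g) = -2*(-2 + sqrt(2)*sqrt(-1)) = -2*(-2 + sqrt(2)*I) = -2*(-2 + I*sqrt(2)) = 4 - 2*I*sqrt(2))
N(z) = z**2
w(c, G(6, 1))/N(-29) = (4 - 2*I*sqrt(2))/((-29)**2) = (4 - 2*I*sqrt(2))/841 = (4 - 2*I*sqrt(2))*(1/841) = 4/841 - 2*I*sqrt(2)/841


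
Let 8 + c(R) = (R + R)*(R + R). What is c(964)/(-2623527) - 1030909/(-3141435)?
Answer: -271898460349/249746652765 ≈ -1.0887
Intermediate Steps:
c(R) = -8 + 4*R**2 (c(R) = -8 + (R + R)*(R + R) = -8 + (2*R)*(2*R) = -8 + 4*R**2)
c(964)/(-2623527) - 1030909/(-3141435) = (-8 + 4*964**2)/(-2623527) - 1030909/(-3141435) = (-8 + 4*929296)*(-1/2623527) - 1030909*(-1/3141435) = (-8 + 3717184)*(-1/2623527) + 93719/285585 = 3717176*(-1/2623527) + 93719/285585 = -3717176/2623527 + 93719/285585 = -271898460349/249746652765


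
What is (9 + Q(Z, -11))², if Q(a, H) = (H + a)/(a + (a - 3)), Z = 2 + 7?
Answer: 17689/225 ≈ 78.618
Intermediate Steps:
Z = 9
Q(a, H) = (H + a)/(-3 + 2*a) (Q(a, H) = (H + a)/(a + (-3 + a)) = (H + a)/(-3 + 2*a))
(9 + Q(Z, -11))² = (9 + (-11 + 9)/(-3 + 2*9))² = (9 - 2/(-3 + 18))² = (9 - 2/15)² = (133/15)² = 17689/225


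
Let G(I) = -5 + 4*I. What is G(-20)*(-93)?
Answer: 7905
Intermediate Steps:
G(-20)*(-93) = (-5 + 4*(-20))*(-93) = (-5 - 80)*(-93) = -85*(-93) = 7905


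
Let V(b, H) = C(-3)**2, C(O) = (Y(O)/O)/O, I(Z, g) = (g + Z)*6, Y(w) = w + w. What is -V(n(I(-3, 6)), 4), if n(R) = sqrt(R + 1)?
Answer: -4/9 ≈ -0.44444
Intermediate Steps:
Y(w) = 2*w
I(Z, g) = 6*Z + 6*g (I(Z, g) = (Z + g)*6 = 6*Z + 6*g)
n(R) = sqrt(1 + R)
C(O) = 2/O (C(O) = ((2*O)/O)/O = 2/O)
V(b, H) = 4/9 (V(b, H) = (2/(-3))**2 = (2*(-1/3))**2 = (-2/3)**2 = 4/9)
-V(n(I(-3, 6)), 4) = -1*4/9 = -4/9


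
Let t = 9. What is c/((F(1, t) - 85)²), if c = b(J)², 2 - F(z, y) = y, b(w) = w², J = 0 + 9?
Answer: 6561/8464 ≈ 0.77517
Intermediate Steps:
J = 9
F(z, y) = 2 - y
c = 6561 (c = (9²)² = 81² = 6561)
c/((F(1, t) - 85)²) = 6561/(((2 - 1*9) - 85)²) = 6561/(((2 - 9) - 85)²) = 6561/((-7 - 85)²) = 6561/((-92)²) = 6561/8464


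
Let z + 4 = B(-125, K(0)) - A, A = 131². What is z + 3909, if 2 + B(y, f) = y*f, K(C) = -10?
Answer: -12008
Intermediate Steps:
B(y, f) = -2 + f*y (B(y, f) = -2 + y*f = -2 + f*y)
A = 17161
z = -15917 (z = -4 + ((-2 - 10*(-125)) - 1*17161) = -4 + ((-2 + 1250) - 17161) = -4 + (1248 - 17161) = -4 - 15913 = -15917)
z + 3909 = -15917 + 3909 = -12008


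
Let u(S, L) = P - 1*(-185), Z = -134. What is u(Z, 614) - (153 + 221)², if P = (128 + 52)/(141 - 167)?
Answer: -1816073/13 ≈ -1.3970e+5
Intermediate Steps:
P = -90/13 (P = 180/(-26) = 180*(-1/26) = -90/13 ≈ -6.9231)
u(S, L) = 2315/13 (u(S, L) = -90/13 - 1*(-185) = -90/13 + 185 = 2315/13)
u(Z, 614) - (153 + 221)² = 2315/13 - (153 + 221)² = 2315/13 - 1*374² = 2315/13 - 1*139876 = 2315/13 - 139876 = -1816073/13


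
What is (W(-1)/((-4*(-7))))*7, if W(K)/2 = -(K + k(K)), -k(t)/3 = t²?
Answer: 2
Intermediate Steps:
k(t) = -3*t²
W(K) = -2*K + 6*K² (W(K) = 2*(-(K - 3*K²)) = 2*(-K + 3*K²) = -2*K + 6*K²)
(W(-1)/((-4*(-7))))*7 = ((2*(-1)*(-1 + 3*(-1)))/((-4*(-7))))*7 = ((2*(-1)*(-1 - 3))/28)*7 = ((2*(-1)*(-4))*(1/28))*7 = (8*(1/28))*7 = (2/7)*7 = 2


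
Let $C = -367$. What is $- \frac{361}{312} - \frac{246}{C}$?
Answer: $- \frac{55735}{114504} \approx -0.48675$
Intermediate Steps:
$- \frac{361}{312} - \frac{246}{C} = - \frac{361}{312} - \frac{246}{-367} = \left(-361\right) \frac{1}{312} - - \frac{246}{367} = - \frac{361}{312} + \frac{246}{367} = - \frac{55735}{114504}$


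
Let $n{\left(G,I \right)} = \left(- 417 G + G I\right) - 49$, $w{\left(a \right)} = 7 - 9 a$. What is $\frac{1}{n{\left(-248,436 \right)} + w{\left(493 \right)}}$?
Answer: $- \frac{1}{9191} \approx -0.0001088$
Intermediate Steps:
$n{\left(G,I \right)} = -49 - 417 G + G I$
$\frac{1}{n{\left(-248,436 \right)} + w{\left(493 \right)}} = \frac{1}{\left(-49 - -103416 - 108128\right) + \left(7 - 4437\right)} = \frac{1}{\left(-49 + 103416 - 108128\right) + \left(7 - 4437\right)} = \frac{1}{-4761 - 4430} = \frac{1}{-9191} = - \frac{1}{9191}$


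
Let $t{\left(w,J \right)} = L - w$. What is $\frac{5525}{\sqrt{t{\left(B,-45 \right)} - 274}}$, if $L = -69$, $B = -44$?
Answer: $- \frac{425 i \sqrt{299}}{23} \approx - 319.52 i$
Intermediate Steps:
$t{\left(w,J \right)} = -69 - w$
$\frac{5525}{\sqrt{t{\left(B,-45 \right)} - 274}} = \frac{5525}{\sqrt{\left(-69 - -44\right) - 274}} = \frac{5525}{\sqrt{\left(-69 + 44\right) - 274}} = \frac{5525}{\sqrt{-25 - 274}} = \frac{5525}{\sqrt{-299}} = \frac{5525}{i \sqrt{299}} = 5525 \left(- \frac{i \sqrt{299}}{299}\right) = - \frac{425 i \sqrt{299}}{23}$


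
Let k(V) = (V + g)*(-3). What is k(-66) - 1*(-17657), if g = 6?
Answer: 17837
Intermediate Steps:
k(V) = -18 - 3*V (k(V) = (V + 6)*(-3) = (6 + V)*(-3) = -18 - 3*V)
k(-66) - 1*(-17657) = (-18 - 3*(-66)) - 1*(-17657) = (-18 + 198) + 17657 = 180 + 17657 = 17837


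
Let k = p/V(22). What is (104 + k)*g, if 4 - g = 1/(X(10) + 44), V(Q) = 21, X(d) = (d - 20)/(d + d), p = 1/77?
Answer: 58186474/140679 ≈ 413.61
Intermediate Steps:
p = 1/77 ≈ 0.012987
X(d) = (-20 + d)/(2*d) (X(d) = (-20 + d)/((2*d)) = (-20 + d)*(1/(2*d)) = (-20 + d)/(2*d))
k = 1/1617 (k = (1/77)/21 = (1/77)*(1/21) = 1/1617 ≈ 0.00061843)
g = 346/87 (g = 4 - 1/((1/2)*(-20 + 10)/10 + 44) = 4 - 1/((1/2)*(1/10)*(-10) + 44) = 4 - 1/(-1/2 + 44) = 4 - 1/87/2 = 4 - 1*2/87 = 4 - 2/87 = 346/87 ≈ 3.9770)
(104 + k)*g = (104 + 1/1617)*(346/87) = (168169/1617)*(346/87) = 58186474/140679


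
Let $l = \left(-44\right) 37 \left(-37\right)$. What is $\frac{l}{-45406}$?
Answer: $- \frac{30118}{22703} \approx -1.3266$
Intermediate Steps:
$l = 60236$ ($l = \left(-1628\right) \left(-37\right) = 60236$)
$\frac{l}{-45406} = \frac{60236}{-45406} = 60236 \left(- \frac{1}{45406}\right) = - \frac{30118}{22703}$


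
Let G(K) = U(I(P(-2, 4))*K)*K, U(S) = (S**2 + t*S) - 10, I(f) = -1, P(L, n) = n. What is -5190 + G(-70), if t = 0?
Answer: -347490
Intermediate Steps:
U(S) = -10 + S**2 (U(S) = (S**2 + 0*S) - 10 = (S**2 + 0) - 10 = S**2 - 10 = -10 + S**2)
G(K) = K*(-10 + K**2) (G(K) = (-10 + (-K)**2)*K = (-10 + K**2)*K = K*(-10 + K**2))
-5190 + G(-70) = -5190 - 70*(-10 + (-70)**2) = -5190 - 70*(-10 + 4900) = -5190 - 70*4890 = -5190 - 342300 = -347490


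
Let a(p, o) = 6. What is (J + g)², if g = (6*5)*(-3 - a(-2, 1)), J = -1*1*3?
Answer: 74529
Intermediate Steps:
J = -3 (J = -1*3 = -3)
g = -270 (g = (6*5)*(-3 - 1*6) = 30*(-3 - 6) = 30*(-9) = -270)
(J + g)² = (-3 - 270)² = (-273)² = 74529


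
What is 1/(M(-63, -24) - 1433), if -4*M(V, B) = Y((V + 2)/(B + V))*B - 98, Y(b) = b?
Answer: -58/81449 ≈ -0.00071210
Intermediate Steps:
M(V, B) = 49/2 - B*(2 + V)/(4*(B + V)) (M(V, B) = -(((V + 2)/(B + V))*B - 98)/4 = -(((2 + V)/(B + V))*B - 98)/4 = -(B*(2 + V)/(B + V) - 98)/4 = -(-98 + B*(2 + V)/(B + V))/4 = 49/2 - B*(2 + V)/(4*(B + V)))
1/(M(-63, -24) - 1433) = 1/((96*(-24) + 98*(-63) - 1*(-24)*(-63))/(4*(-24 - 63)) - 1433) = 1/((¼)*(-2304 - 6174 - 1512)/(-87) - 1433) = 1/((¼)*(-1/87)*(-9990) - 1433) = 1/(1665/58 - 1433) = 1/(-81449/58) = -58/81449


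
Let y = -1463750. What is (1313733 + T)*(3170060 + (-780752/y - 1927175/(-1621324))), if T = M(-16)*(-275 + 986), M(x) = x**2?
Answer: 5626433150048701324635801/1186606502500 ≈ 4.7416e+12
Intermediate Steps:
T = 182016 (T = (-16)**2*(-275 + 986) = 256*711 = 182016)
(1313733 + T)*(3170060 + (-780752/y - 1927175/(-1621324))) = (1313733 + 182016)*(3170060 + (-780752/(-1463750) - 1927175/(-1621324))) = 1495749*(3170060 + (-780752*(-1/1463750) - 1927175*(-1/1621324))) = 1495749*(3170060 + (390376/731875 + 1927175/1621324)) = 1495749*(3170060 + 2043377180949/1186606502500) = 1495749*(3761615852692330949/1186606502500) = 5626433150048701324635801/1186606502500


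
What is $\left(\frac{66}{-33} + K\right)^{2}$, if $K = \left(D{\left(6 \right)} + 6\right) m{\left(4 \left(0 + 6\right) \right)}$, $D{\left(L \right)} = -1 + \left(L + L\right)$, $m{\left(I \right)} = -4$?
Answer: $4900$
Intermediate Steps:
$D{\left(L \right)} = -1 + 2 L$
$K = -68$ ($K = \left(\left(-1 + 2 \cdot 6\right) + 6\right) \left(-4\right) = \left(\left(-1 + 12\right) + 6\right) \left(-4\right) = \left(11 + 6\right) \left(-4\right) = 17 \left(-4\right) = -68$)
$\left(\frac{66}{-33} + K\right)^{2} = \left(\frac{66}{-33} - 68\right)^{2} = \left(66 \left(- \frac{1}{33}\right) - 68\right)^{2} = \left(-2 - 68\right)^{2} = \left(-70\right)^{2} = 4900$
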